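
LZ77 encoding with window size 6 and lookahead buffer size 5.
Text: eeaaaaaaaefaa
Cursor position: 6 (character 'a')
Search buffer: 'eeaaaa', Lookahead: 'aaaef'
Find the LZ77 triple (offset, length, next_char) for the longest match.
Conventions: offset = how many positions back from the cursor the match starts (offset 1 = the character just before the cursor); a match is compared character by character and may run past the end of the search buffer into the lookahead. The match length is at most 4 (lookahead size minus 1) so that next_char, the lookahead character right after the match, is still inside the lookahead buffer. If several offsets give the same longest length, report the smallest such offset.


Try each offset into the search buffer:
  offset=1 (pos 5, char 'a'): match length 3
  offset=2 (pos 4, char 'a'): match length 3
  offset=3 (pos 3, char 'a'): match length 3
  offset=4 (pos 2, char 'a'): match length 3
  offset=5 (pos 1, char 'e'): match length 0
  offset=6 (pos 0, char 'e'): match length 0
Longest match has length 3, found at offsets 1, 2, 3, 4; take the smallest, offset 1.
next_char = character at position 6 + 3 = 9 -> 'e'

Best match: offset=1, length=3 (matching 'aaa' starting at position 5)
LZ77 triple: (1, 3, 'e')


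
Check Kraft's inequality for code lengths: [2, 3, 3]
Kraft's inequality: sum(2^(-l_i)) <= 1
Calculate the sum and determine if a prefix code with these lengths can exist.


Sum = 2^(-2) + 2^(-3) + 2^(-3)
    = 0.25 + 0.125 + 0.125
    = 4/8 = 0.5
Since 0.5 <= 1, Kraft's inequality IS satisfied.
A prefix code with these lengths CAN exist.

Kraft sum = 0.5. Satisfied.


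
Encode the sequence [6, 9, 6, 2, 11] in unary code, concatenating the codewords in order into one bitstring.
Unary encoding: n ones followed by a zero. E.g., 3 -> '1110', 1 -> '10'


Encode each number as n ones followed by a terminating 0:
  6 -> 1111110 (7 bits)
  9 -> 1111111110 (10 bits)
  6 -> 1111110 (7 bits)
  2 -> 110 (3 bits)
  11 -> 111111111110 (12 bits)
Total length = 7 + 10 + 7 + 3 + 12 = 39 bits.

Unary([6, 9, 6, 2, 11]) = 111111011111111101111110110111111111110 (39 bits)


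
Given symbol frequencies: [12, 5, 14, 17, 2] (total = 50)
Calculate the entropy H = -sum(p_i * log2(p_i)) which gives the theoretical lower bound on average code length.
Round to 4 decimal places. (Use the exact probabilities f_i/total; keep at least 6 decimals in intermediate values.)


Per-symbol terms -p_i * log2(p_i) with p_i = f_i/50:
  p = 12/50 = 0.240000: log2(p) = -2.058894, -p*log2(p) = 0.494134
  p = 5/50 = 0.100000: log2(p) = -3.321928, -p*log2(p) = 0.332193
  p = 14/50 = 0.280000: log2(p) = -1.836501, -p*log2(p) = 0.514220
  p = 17/50 = 0.340000: log2(p) = -1.556393, -p*log2(p) = 0.529174
  p = 2/50 = 0.040000: log2(p) = -4.643856, -p*log2(p) = 0.185754
H = 0.494134 + 0.332193 + 0.514220 + 0.529174 + 0.185754 = 2.055475

H = 2.0555 bits/symbol


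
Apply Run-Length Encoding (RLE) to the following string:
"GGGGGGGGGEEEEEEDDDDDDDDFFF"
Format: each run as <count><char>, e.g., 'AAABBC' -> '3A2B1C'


Scanning runs left to right:
  i=0: run of 'G' x 9 -> '9G'
  i=9: run of 'E' x 6 -> '6E'
  i=15: run of 'D' x 8 -> '8D'
  i=23: run of 'F' x 3 -> '3F'

RLE = 9G6E8D3F


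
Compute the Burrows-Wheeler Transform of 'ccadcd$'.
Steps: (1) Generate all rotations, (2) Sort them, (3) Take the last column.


Rotations (sorted):
  0: $ccadcd -> last char: d
  1: adcd$cc -> last char: c
  2: cadcd$c -> last char: c
  3: ccadcd$ -> last char: $
  4: cd$ccad -> last char: d
  5: d$ccadc -> last char: c
  6: dcd$cca -> last char: a


BWT = dcc$dca


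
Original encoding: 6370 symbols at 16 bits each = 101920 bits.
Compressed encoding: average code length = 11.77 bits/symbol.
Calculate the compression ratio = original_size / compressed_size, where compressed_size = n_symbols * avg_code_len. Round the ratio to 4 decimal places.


original_size = n_symbols * orig_bits = 6370 * 16 = 101920 bits
compressed_size = n_symbols * avg_code_len = 6370 * 11.77 = 74974.9 bits
ratio = original_size / compressed_size = 101920 / 74974.9 = 1.3594

Compression ratio = 1.3594


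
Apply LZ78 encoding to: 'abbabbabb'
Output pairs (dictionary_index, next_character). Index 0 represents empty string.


LZ78 encoding steps:
Dictionary: {0: ''}
Step 1: w='' (idx 0), next='a' -> output (0, 'a'), add 'a' as idx 1
Step 2: w='' (idx 0), next='b' -> output (0, 'b'), add 'b' as idx 2
Step 3: w='b' (idx 2), next='a' -> output (2, 'a'), add 'ba' as idx 3
Step 4: w='b' (idx 2), next='b' -> output (2, 'b'), add 'bb' as idx 4
Step 5: w='a' (idx 1), next='b' -> output (1, 'b'), add 'ab' as idx 5
Step 6: w='b' (idx 2), end of input -> output (2, '')


Encoded: [(0, 'a'), (0, 'b'), (2, 'a'), (2, 'b'), (1, 'b'), (2, '')]


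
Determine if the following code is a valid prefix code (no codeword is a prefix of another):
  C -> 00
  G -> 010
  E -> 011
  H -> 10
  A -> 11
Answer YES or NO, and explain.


Checking each pair (does one codeword prefix another?):
  C='00' vs G='010': no prefix
  C='00' vs E='011': no prefix
  C='00' vs H='10': no prefix
  C='00' vs A='11': no prefix
  G='010' vs C='00': no prefix
  G='010' vs E='011': no prefix
  G='010' vs H='10': no prefix
  G='010' vs A='11': no prefix
  E='011' vs C='00': no prefix
  E='011' vs G='010': no prefix
  E='011' vs H='10': no prefix
  E='011' vs A='11': no prefix
  H='10' vs C='00': no prefix
  H='10' vs G='010': no prefix
  H='10' vs E='011': no prefix
  H='10' vs A='11': no prefix
  A='11' vs C='00': no prefix
  A='11' vs G='010': no prefix
  A='11' vs E='011': no prefix
  A='11' vs H='10': no prefix
No violation found over all pairs.

YES -- this is a valid prefix code. No codeword is a prefix of any other codeword.


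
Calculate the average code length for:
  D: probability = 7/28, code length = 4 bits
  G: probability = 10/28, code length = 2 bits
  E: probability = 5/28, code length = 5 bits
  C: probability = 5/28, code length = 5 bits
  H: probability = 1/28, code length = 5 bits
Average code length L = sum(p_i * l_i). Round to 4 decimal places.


Weighted contributions p_i * l_i:
  D: (7/28) * 4 = 28/28
  G: (10/28) * 2 = 20/28
  E: (5/28) * 5 = 25/28
  C: (5/28) * 5 = 25/28
  H: (1/28) * 5 = 5/28
Sum = (28 + 20 + 25 + 25 + 5)/28 = 103/28

L = 103/28 = 3.6786 bits/symbol


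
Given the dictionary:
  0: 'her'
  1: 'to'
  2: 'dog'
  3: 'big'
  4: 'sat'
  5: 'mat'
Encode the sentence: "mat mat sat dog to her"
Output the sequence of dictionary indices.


Look up each word in the dictionary:
  'mat' -> 5
  'mat' -> 5
  'sat' -> 4
  'dog' -> 2
  'to' -> 1
  'her' -> 0

Encoded: [5, 5, 4, 2, 1, 0]


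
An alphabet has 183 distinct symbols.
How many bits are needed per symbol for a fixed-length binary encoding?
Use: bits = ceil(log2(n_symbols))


log2(183) = 7.5157
Bracket: 2^7 = 128 < 183 <= 2^8 = 256
So ceil(log2(183)) = 8

bits = ceil(log2(183)) = ceil(7.5157) = 8 bits


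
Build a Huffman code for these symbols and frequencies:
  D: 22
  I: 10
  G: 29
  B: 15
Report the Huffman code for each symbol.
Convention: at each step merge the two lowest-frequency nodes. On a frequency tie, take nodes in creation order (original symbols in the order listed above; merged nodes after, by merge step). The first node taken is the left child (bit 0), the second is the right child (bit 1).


Huffman tree construction:
Step 1: Merge I(10) + B(15) = 25
Step 2: Merge D(22) + (I+B)(25) = 47
Step 3: Merge G(29) + (D+(I+B))(47) = 76
Read each symbol's code off the tree from the root (left child = 0, right child = 1).

Codes:
  D: 10 (length 2)
  I: 110 (length 3)
  G: 0 (length 1)
  B: 111 (length 3)
Average code length: 148/76 = 1.9474 bits/symbol


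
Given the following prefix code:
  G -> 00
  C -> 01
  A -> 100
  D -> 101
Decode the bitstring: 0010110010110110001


Decoding step by step:
Bits 00 -> G
Bits 101 -> D
Bits 100 -> A
Bits 101 -> D
Bits 101 -> D
Bits 100 -> A
Bits 01 -> C


Decoded message: GDADDAC


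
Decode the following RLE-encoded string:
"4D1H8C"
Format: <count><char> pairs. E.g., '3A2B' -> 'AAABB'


Expanding each <count><char> pair:
  4D -> 'DDDD'
  1H -> 'H'
  8C -> 'CCCCCCCC'

Decoded = DDDDHCCCCCCCC


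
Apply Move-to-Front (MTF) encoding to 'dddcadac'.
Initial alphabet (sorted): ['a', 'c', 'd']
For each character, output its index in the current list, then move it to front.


MTF encoding:
'd': index 2 in ['a', 'c', 'd'] -> ['d', 'a', 'c']
'd': index 0 in ['d', 'a', 'c'] -> ['d', 'a', 'c']
'd': index 0 in ['d', 'a', 'c'] -> ['d', 'a', 'c']
'c': index 2 in ['d', 'a', 'c'] -> ['c', 'd', 'a']
'a': index 2 in ['c', 'd', 'a'] -> ['a', 'c', 'd']
'd': index 2 in ['a', 'c', 'd'] -> ['d', 'a', 'c']
'a': index 1 in ['d', 'a', 'c'] -> ['a', 'd', 'c']
'c': index 2 in ['a', 'd', 'c'] -> ['c', 'a', 'd']


Output: [2, 0, 0, 2, 2, 2, 1, 2]


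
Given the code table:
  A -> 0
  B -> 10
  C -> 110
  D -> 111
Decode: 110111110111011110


Decoding:
110 -> C
111 -> D
110 -> C
111 -> D
0 -> A
111 -> D
10 -> B


Result: CDCDADB


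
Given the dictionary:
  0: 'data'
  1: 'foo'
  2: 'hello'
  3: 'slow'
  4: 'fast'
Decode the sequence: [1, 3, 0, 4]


Look up each index in the dictionary:
  1 -> 'foo'
  3 -> 'slow'
  0 -> 'data'
  4 -> 'fast'

Decoded: "foo slow data fast"


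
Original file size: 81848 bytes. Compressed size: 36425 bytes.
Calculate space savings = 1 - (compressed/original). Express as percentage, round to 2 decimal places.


ratio = compressed/original = 36425/81848 = 0.445032
savings = 1 - ratio = 1 - 0.445032 = 0.554968
as a percentage: 0.554968 * 100 = 55.5%

Space savings = 1 - 36425/81848 = 55.5%


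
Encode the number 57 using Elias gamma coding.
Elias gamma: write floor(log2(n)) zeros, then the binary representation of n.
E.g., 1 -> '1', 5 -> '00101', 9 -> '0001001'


num_bits = floor(log2(57)) + 1 = 6
leading_zeros = num_bits - 1 = 5
binary(57) = 111001

Elias gamma(57) = '00000' + '111001' = 00000111001 (11 bits)


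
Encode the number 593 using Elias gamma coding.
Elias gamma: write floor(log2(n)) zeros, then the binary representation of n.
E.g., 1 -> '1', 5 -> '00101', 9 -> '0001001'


num_bits = floor(log2(593)) + 1 = 10
leading_zeros = num_bits - 1 = 9
binary(593) = 1001010001

Elias gamma(593) = '000000000' + '1001010001' = 0000000001001010001 (19 bits)


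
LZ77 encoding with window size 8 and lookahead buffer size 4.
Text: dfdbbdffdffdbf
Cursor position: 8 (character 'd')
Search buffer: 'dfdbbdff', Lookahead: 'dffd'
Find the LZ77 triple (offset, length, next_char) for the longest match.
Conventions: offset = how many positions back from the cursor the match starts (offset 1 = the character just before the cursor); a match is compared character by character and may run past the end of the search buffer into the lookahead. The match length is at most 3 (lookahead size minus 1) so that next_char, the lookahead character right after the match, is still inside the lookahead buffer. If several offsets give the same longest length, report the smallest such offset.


Try each offset into the search buffer:
  offset=1 (pos 7, char 'f'): match length 0
  offset=2 (pos 6, char 'f'): match length 0
  offset=3 (pos 5, char 'd'): match length 3
  offset=4 (pos 4, char 'b'): match length 0
  offset=5 (pos 3, char 'b'): match length 0
  offset=6 (pos 2, char 'd'): match length 1
  offset=7 (pos 1, char 'f'): match length 0
  offset=8 (pos 0, char 'd'): match length 2
Longest match has length 3 at offset 3.
next_char = character at position 8 + 3 = 11 -> 'd'

Best match: offset=3, length=3 (matching 'dff' starting at position 5)
LZ77 triple: (3, 3, 'd')


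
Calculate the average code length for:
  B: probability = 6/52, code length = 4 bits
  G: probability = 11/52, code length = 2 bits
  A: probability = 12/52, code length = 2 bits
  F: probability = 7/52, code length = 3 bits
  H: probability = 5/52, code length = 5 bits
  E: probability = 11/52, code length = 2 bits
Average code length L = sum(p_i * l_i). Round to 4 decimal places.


Weighted contributions p_i * l_i:
  B: (6/52) * 4 = 24/52
  G: (11/52) * 2 = 22/52
  A: (12/52) * 2 = 24/52
  F: (7/52) * 3 = 21/52
  H: (5/52) * 5 = 25/52
  E: (11/52) * 2 = 22/52
Sum = (24 + 22 + 24 + 21 + 25 + 22)/52 = 138/52

L = 138/52 = 2.6538 bits/symbol


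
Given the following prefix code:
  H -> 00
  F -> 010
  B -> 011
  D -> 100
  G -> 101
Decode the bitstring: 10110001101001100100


Decoding step by step:
Bits 101 -> G
Bits 100 -> D
Bits 011 -> B
Bits 010 -> F
Bits 011 -> B
Bits 00 -> H
Bits 100 -> D


Decoded message: GDBFBHD


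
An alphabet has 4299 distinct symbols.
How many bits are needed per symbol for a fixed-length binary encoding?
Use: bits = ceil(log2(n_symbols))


log2(4299) = 12.0698
Bracket: 2^12 = 4096 < 4299 <= 2^13 = 8192
So ceil(log2(4299)) = 13

bits = ceil(log2(4299)) = ceil(12.0698) = 13 bits


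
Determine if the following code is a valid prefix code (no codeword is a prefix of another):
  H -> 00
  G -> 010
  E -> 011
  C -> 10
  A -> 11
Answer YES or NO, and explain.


Checking each pair (does one codeword prefix another?):
  H='00' vs G='010': no prefix
  H='00' vs E='011': no prefix
  H='00' vs C='10': no prefix
  H='00' vs A='11': no prefix
  G='010' vs H='00': no prefix
  G='010' vs E='011': no prefix
  G='010' vs C='10': no prefix
  G='010' vs A='11': no prefix
  E='011' vs H='00': no prefix
  E='011' vs G='010': no prefix
  E='011' vs C='10': no prefix
  E='011' vs A='11': no prefix
  C='10' vs H='00': no prefix
  C='10' vs G='010': no prefix
  C='10' vs E='011': no prefix
  C='10' vs A='11': no prefix
  A='11' vs H='00': no prefix
  A='11' vs G='010': no prefix
  A='11' vs E='011': no prefix
  A='11' vs C='10': no prefix
No violation found over all pairs.

YES -- this is a valid prefix code. No codeword is a prefix of any other codeword.


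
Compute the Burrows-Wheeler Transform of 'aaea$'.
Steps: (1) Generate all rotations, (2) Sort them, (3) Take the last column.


Rotations (sorted):
  0: $aaea -> last char: a
  1: a$aae -> last char: e
  2: aaea$ -> last char: $
  3: aea$a -> last char: a
  4: ea$aa -> last char: a


BWT = ae$aa


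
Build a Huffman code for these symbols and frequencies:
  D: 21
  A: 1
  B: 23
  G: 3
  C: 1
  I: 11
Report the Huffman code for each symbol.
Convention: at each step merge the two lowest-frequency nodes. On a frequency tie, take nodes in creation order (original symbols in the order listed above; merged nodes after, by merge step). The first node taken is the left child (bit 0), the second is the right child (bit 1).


Huffman tree construction:
Step 1: Merge A(1) + C(1) = 2
Step 2: Merge (A+C)(2) + G(3) = 5
Step 3: Merge ((A+C)+G)(5) + I(11) = 16
Step 4: Merge (((A+C)+G)+I)(16) + D(21) = 37
Step 5: Merge B(23) + ((((A+C)+G)+I)+D)(37) = 60
Read each symbol's code off the tree from the root (left child = 0, right child = 1).

Codes:
  D: 11 (length 2)
  A: 10000 (length 5)
  B: 0 (length 1)
  G: 1001 (length 4)
  C: 10001 (length 5)
  I: 101 (length 3)
Average code length: 120/60 = 2.0000 bits/symbol


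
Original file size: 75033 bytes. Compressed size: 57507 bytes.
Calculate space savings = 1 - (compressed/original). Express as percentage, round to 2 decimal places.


ratio = compressed/original = 57507/75033 = 0.766423
savings = 1 - ratio = 1 - 0.766423 = 0.233577
as a percentage: 0.233577 * 100 = 23.36%

Space savings = 1 - 57507/75033 = 23.36%


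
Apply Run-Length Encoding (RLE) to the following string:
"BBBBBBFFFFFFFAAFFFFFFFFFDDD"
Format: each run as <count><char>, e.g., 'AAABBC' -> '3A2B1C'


Scanning runs left to right:
  i=0: run of 'B' x 6 -> '6B'
  i=6: run of 'F' x 7 -> '7F'
  i=13: run of 'A' x 2 -> '2A'
  i=15: run of 'F' x 9 -> '9F'
  i=24: run of 'D' x 3 -> '3D'

RLE = 6B7F2A9F3D


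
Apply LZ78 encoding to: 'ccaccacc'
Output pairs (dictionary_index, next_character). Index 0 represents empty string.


LZ78 encoding steps:
Dictionary: {0: ''}
Step 1: w='' (idx 0), next='c' -> output (0, 'c'), add 'c' as idx 1
Step 2: w='c' (idx 1), next='a' -> output (1, 'a'), add 'ca' as idx 2
Step 3: w='c' (idx 1), next='c' -> output (1, 'c'), add 'cc' as idx 3
Step 4: w='' (idx 0), next='a' -> output (0, 'a'), add 'a' as idx 4
Step 5: w='cc' (idx 3), end of input -> output (3, '')


Encoded: [(0, 'c'), (1, 'a'), (1, 'c'), (0, 'a'), (3, '')]


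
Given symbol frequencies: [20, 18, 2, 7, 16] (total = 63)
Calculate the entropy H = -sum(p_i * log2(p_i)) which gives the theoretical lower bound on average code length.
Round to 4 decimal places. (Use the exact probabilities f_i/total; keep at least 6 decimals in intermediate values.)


Per-symbol terms -p_i * log2(p_i) with p_i = f_i/63:
  p = 20/63 = 0.317460: log2(p) = -1.655352, -p*log2(p) = 0.525509
  p = 18/63 = 0.285714: log2(p) = -1.807355, -p*log2(p) = 0.516387
  p = 2/63 = 0.031746: log2(p) = -4.977280, -p*log2(p) = 0.158009
  p = 7/63 = 0.111111: log2(p) = -3.169925, -p*log2(p) = 0.352214
  p = 16/63 = 0.253968: log2(p) = -1.977280, -p*log2(p) = 0.502166
H = 0.525509 + 0.516387 + 0.158009 + 0.352214 + 0.502166 = 2.054285

H = 2.0543 bits/symbol


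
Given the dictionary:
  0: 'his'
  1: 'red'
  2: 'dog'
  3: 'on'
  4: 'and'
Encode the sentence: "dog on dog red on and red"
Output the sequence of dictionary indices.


Look up each word in the dictionary:
  'dog' -> 2
  'on' -> 3
  'dog' -> 2
  'red' -> 1
  'on' -> 3
  'and' -> 4
  'red' -> 1

Encoded: [2, 3, 2, 1, 3, 4, 1]


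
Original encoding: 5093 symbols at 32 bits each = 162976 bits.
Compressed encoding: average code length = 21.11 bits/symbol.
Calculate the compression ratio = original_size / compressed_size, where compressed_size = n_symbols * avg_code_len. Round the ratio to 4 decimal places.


original_size = n_symbols * orig_bits = 5093 * 32 = 162976 bits
compressed_size = n_symbols * avg_code_len = 5093 * 21.11 = 107513.23 bits
ratio = original_size / compressed_size = 162976 / 107513.23 = 1.5159

Compression ratio = 1.5159


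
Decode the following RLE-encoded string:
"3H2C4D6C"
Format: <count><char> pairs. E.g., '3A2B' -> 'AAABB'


Expanding each <count><char> pair:
  3H -> 'HHH'
  2C -> 'CC'
  4D -> 'DDDD'
  6C -> 'CCCCCC'

Decoded = HHHCCDDDDCCCCCC


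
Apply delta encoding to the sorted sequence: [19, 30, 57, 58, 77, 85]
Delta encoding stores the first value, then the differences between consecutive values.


First value: 19
Deltas:
  30 - 19 = 11
  57 - 30 = 27
  58 - 57 = 1
  77 - 58 = 19
  85 - 77 = 8


Delta encoded: [19, 11, 27, 1, 19, 8]


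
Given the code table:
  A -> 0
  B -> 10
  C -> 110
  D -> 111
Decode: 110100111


Decoding:
110 -> C
10 -> B
0 -> A
111 -> D


Result: CBAD


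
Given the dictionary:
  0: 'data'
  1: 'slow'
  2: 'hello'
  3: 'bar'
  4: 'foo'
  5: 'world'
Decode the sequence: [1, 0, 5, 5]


Look up each index in the dictionary:
  1 -> 'slow'
  0 -> 'data'
  5 -> 'world'
  5 -> 'world'

Decoded: "slow data world world"


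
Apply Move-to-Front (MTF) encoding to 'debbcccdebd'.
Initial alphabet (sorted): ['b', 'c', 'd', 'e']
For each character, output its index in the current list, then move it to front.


MTF encoding:
'd': index 2 in ['b', 'c', 'd', 'e'] -> ['d', 'b', 'c', 'e']
'e': index 3 in ['d', 'b', 'c', 'e'] -> ['e', 'd', 'b', 'c']
'b': index 2 in ['e', 'd', 'b', 'c'] -> ['b', 'e', 'd', 'c']
'b': index 0 in ['b', 'e', 'd', 'c'] -> ['b', 'e', 'd', 'c']
'c': index 3 in ['b', 'e', 'd', 'c'] -> ['c', 'b', 'e', 'd']
'c': index 0 in ['c', 'b', 'e', 'd'] -> ['c', 'b', 'e', 'd']
'c': index 0 in ['c', 'b', 'e', 'd'] -> ['c', 'b', 'e', 'd']
'd': index 3 in ['c', 'b', 'e', 'd'] -> ['d', 'c', 'b', 'e']
'e': index 3 in ['d', 'c', 'b', 'e'] -> ['e', 'd', 'c', 'b']
'b': index 3 in ['e', 'd', 'c', 'b'] -> ['b', 'e', 'd', 'c']
'd': index 2 in ['b', 'e', 'd', 'c'] -> ['d', 'b', 'e', 'c']


Output: [2, 3, 2, 0, 3, 0, 0, 3, 3, 3, 2]


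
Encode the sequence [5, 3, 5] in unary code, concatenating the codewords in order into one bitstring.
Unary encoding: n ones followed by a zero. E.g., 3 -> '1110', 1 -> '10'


Encode each number as n ones followed by a terminating 0:
  5 -> 111110 (6 bits)
  3 -> 1110 (4 bits)
  5 -> 111110 (6 bits)
Total length = 6 + 4 + 6 = 16 bits.

Unary([5, 3, 5]) = 1111101110111110 (16 bits)


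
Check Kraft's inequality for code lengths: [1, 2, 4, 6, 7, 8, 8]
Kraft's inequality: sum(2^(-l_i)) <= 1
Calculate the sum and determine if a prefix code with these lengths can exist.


Sum = 2^(-1) + 2^(-2) + 2^(-4) + 2^(-6) + 2^(-7) + 2^(-8) + 2^(-8)
    = 0.5 + 0.25 + 0.0625 + 0.015625 + 0.0078125 + 0.00390625 + 0.00390625
    = 216/256 = 0.84375
Since 0.84375 <= 1, Kraft's inequality IS satisfied.
A prefix code with these lengths CAN exist.

Kraft sum = 0.84375. Satisfied.


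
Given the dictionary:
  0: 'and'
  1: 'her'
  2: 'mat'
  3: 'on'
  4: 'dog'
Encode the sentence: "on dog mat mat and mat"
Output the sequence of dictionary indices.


Look up each word in the dictionary:
  'on' -> 3
  'dog' -> 4
  'mat' -> 2
  'mat' -> 2
  'and' -> 0
  'mat' -> 2

Encoded: [3, 4, 2, 2, 0, 2]


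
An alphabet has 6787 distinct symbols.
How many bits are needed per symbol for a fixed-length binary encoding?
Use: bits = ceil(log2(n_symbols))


log2(6787) = 12.7286
Bracket: 2^12 = 4096 < 6787 <= 2^13 = 8192
So ceil(log2(6787)) = 13

bits = ceil(log2(6787)) = ceil(12.7286) = 13 bits


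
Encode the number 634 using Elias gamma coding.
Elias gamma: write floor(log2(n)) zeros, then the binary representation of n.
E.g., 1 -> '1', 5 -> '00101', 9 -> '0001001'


num_bits = floor(log2(634)) + 1 = 10
leading_zeros = num_bits - 1 = 9
binary(634) = 1001111010

Elias gamma(634) = '000000000' + '1001111010' = 0000000001001111010 (19 bits)


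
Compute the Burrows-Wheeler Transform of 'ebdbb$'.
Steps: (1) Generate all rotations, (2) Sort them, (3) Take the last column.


Rotations (sorted):
  0: $ebdbb -> last char: b
  1: b$ebdb -> last char: b
  2: bb$ebd -> last char: d
  3: bdbb$e -> last char: e
  4: dbb$eb -> last char: b
  5: ebdbb$ -> last char: $


BWT = bbdeb$


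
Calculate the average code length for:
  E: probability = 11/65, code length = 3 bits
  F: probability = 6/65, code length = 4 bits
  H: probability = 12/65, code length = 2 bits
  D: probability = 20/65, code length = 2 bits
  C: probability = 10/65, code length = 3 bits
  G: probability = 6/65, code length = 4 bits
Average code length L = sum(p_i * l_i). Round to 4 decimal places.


Weighted contributions p_i * l_i:
  E: (11/65) * 3 = 33/65
  F: (6/65) * 4 = 24/65
  H: (12/65) * 2 = 24/65
  D: (20/65) * 2 = 40/65
  C: (10/65) * 3 = 30/65
  G: (6/65) * 4 = 24/65
Sum = (33 + 24 + 24 + 40 + 30 + 24)/65 = 175/65

L = 175/65 = 2.6923 bits/symbol


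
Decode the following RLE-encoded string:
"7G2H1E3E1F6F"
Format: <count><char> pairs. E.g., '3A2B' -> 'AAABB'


Expanding each <count><char> pair:
  7G -> 'GGGGGGG'
  2H -> 'HH'
  1E -> 'E'
  3E -> 'EEE'
  1F -> 'F'
  6F -> 'FFFFFF'

Decoded = GGGGGGGHHEEEEFFFFFFF


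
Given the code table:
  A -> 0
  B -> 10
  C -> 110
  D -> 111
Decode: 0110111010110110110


Decoding:
0 -> A
110 -> C
111 -> D
0 -> A
10 -> B
110 -> C
110 -> C
110 -> C


Result: ACDABCCC


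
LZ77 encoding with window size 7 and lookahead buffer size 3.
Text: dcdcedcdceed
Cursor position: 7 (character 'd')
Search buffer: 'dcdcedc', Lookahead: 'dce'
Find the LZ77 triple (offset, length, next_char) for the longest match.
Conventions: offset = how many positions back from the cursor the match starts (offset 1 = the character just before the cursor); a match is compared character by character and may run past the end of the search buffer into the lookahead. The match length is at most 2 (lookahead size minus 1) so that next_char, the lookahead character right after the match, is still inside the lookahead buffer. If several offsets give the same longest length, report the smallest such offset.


Try each offset into the search buffer:
  offset=1 (pos 6, char 'c'): match length 0
  offset=2 (pos 5, char 'd'): match length 2
  offset=3 (pos 4, char 'e'): match length 0
  offset=4 (pos 3, char 'c'): match length 0
  offset=5 (pos 2, char 'd'): match length 2
  offset=6 (pos 1, char 'c'): match length 0
  offset=7 (pos 0, char 'd'): match length 2
Longest match has length 2, found at offsets 2, 5, 7; take the smallest, offset 2.
next_char = character at position 7 + 2 = 9 -> 'e'

Best match: offset=2, length=2 (matching 'dc' starting at position 5)
LZ77 triple: (2, 2, 'e')


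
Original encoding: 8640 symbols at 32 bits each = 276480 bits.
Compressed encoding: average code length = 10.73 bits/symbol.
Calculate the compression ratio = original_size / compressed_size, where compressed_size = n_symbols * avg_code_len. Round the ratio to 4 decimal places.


original_size = n_symbols * orig_bits = 8640 * 32 = 276480 bits
compressed_size = n_symbols * avg_code_len = 8640 * 10.73 = 92707.2 bits
ratio = original_size / compressed_size = 276480 / 92707.2 = 2.9823

Compression ratio = 2.9823


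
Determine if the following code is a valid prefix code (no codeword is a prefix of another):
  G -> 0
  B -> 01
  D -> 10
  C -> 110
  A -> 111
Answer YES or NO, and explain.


Checking each pair (does one codeword prefix another?):
  G='0' vs B='01': prefix -- VIOLATION

NO -- this is NOT a valid prefix code. G (0) is a prefix of B (01).


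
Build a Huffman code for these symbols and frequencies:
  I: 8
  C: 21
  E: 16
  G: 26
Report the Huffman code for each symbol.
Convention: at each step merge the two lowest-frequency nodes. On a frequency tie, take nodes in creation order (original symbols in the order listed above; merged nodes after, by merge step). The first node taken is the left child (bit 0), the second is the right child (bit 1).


Huffman tree construction:
Step 1: Merge I(8) + E(16) = 24
Step 2: Merge C(21) + (I+E)(24) = 45
Step 3: Merge G(26) + (C+(I+E))(45) = 71
Read each symbol's code off the tree from the root (left child = 0, right child = 1).

Codes:
  I: 110 (length 3)
  C: 10 (length 2)
  E: 111 (length 3)
  G: 0 (length 1)
Average code length: 140/71 = 1.9718 bits/symbol


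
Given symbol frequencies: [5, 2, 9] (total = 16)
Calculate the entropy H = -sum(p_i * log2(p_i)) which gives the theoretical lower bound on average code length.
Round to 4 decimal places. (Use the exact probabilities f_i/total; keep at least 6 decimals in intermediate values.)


Per-symbol terms -p_i * log2(p_i) with p_i = f_i/16:
  p = 5/16 = 0.312500: log2(p) = -1.678072, -p*log2(p) = 0.524397
  p = 2/16 = 0.125000: log2(p) = -3.000000, -p*log2(p) = 0.375000
  p = 9/16 = 0.562500: log2(p) = -0.830075, -p*log2(p) = 0.466917
H = 0.524397 + 0.375000 + 0.466917 = 1.366314

H = 1.3663 bits/symbol


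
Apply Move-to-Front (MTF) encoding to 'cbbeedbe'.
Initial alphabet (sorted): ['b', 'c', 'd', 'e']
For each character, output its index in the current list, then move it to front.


MTF encoding:
'c': index 1 in ['b', 'c', 'd', 'e'] -> ['c', 'b', 'd', 'e']
'b': index 1 in ['c', 'b', 'd', 'e'] -> ['b', 'c', 'd', 'e']
'b': index 0 in ['b', 'c', 'd', 'e'] -> ['b', 'c', 'd', 'e']
'e': index 3 in ['b', 'c', 'd', 'e'] -> ['e', 'b', 'c', 'd']
'e': index 0 in ['e', 'b', 'c', 'd'] -> ['e', 'b', 'c', 'd']
'd': index 3 in ['e', 'b', 'c', 'd'] -> ['d', 'e', 'b', 'c']
'b': index 2 in ['d', 'e', 'b', 'c'] -> ['b', 'd', 'e', 'c']
'e': index 2 in ['b', 'd', 'e', 'c'] -> ['e', 'b', 'd', 'c']


Output: [1, 1, 0, 3, 0, 3, 2, 2]


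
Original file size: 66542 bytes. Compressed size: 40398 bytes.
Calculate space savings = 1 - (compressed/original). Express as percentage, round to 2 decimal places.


ratio = compressed/original = 40398/66542 = 0.607105
savings = 1 - ratio = 1 - 0.607105 = 0.392895
as a percentage: 0.392895 * 100 = 39.29%

Space savings = 1 - 40398/66542 = 39.29%


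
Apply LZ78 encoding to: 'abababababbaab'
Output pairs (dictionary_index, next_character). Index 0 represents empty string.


LZ78 encoding steps:
Dictionary: {0: ''}
Step 1: w='' (idx 0), next='a' -> output (0, 'a'), add 'a' as idx 1
Step 2: w='' (idx 0), next='b' -> output (0, 'b'), add 'b' as idx 2
Step 3: w='a' (idx 1), next='b' -> output (1, 'b'), add 'ab' as idx 3
Step 4: w='ab' (idx 3), next='a' -> output (3, 'a'), add 'aba' as idx 4
Step 5: w='b' (idx 2), next='a' -> output (2, 'a'), add 'ba' as idx 5
Step 6: w='b' (idx 2), next='b' -> output (2, 'b'), add 'bb' as idx 6
Step 7: w='a' (idx 1), next='a' -> output (1, 'a'), add 'aa' as idx 7
Step 8: w='b' (idx 2), end of input -> output (2, '')


Encoded: [(0, 'a'), (0, 'b'), (1, 'b'), (3, 'a'), (2, 'a'), (2, 'b'), (1, 'a'), (2, '')]


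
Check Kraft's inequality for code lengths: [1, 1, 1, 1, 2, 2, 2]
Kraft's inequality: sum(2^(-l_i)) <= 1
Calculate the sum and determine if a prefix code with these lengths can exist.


Sum = 2^(-1) + 2^(-1) + 2^(-1) + 2^(-1) + 2^(-2) + 2^(-2) + 2^(-2)
    = 0.5 + 0.5 + 0.5 + 0.5 + 0.25 + 0.25 + 0.25
    = 11/4 = 2.75
Since 2.75 > 1, Kraft's inequality is NOT satisfied.
A prefix code with these lengths CANNOT exist.

Kraft sum = 2.75. Not satisfied.


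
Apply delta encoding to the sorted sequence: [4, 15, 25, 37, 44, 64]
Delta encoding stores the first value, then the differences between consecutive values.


First value: 4
Deltas:
  15 - 4 = 11
  25 - 15 = 10
  37 - 25 = 12
  44 - 37 = 7
  64 - 44 = 20


Delta encoded: [4, 11, 10, 12, 7, 20]


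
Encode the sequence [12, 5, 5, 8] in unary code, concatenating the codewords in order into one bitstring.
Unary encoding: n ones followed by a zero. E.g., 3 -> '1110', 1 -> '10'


Encode each number as n ones followed by a terminating 0:
  12 -> 1111111111110 (13 bits)
  5 -> 111110 (6 bits)
  5 -> 111110 (6 bits)
  8 -> 111111110 (9 bits)
Total length = 13 + 6 + 6 + 9 = 34 bits.

Unary([12, 5, 5, 8]) = 1111111111110111110111110111111110 (34 bits)


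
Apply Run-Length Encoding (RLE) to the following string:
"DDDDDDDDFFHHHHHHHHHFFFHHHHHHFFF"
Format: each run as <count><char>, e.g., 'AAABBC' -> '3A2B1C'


Scanning runs left to right:
  i=0: run of 'D' x 8 -> '8D'
  i=8: run of 'F' x 2 -> '2F'
  i=10: run of 'H' x 9 -> '9H'
  i=19: run of 'F' x 3 -> '3F'
  i=22: run of 'H' x 6 -> '6H'
  i=28: run of 'F' x 3 -> '3F'

RLE = 8D2F9H3F6H3F


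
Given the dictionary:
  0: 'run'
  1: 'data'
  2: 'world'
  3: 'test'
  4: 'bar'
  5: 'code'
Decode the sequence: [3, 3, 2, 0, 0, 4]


Look up each index in the dictionary:
  3 -> 'test'
  3 -> 'test'
  2 -> 'world'
  0 -> 'run'
  0 -> 'run'
  4 -> 'bar'

Decoded: "test test world run run bar"


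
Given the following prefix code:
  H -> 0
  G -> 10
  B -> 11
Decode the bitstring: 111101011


Decoding step by step:
Bits 11 -> B
Bits 11 -> B
Bits 0 -> H
Bits 10 -> G
Bits 11 -> B


Decoded message: BBHGB


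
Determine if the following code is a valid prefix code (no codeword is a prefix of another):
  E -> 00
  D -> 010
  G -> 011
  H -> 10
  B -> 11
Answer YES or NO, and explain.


Checking each pair (does one codeword prefix another?):
  E='00' vs D='010': no prefix
  E='00' vs G='011': no prefix
  E='00' vs H='10': no prefix
  E='00' vs B='11': no prefix
  D='010' vs E='00': no prefix
  D='010' vs G='011': no prefix
  D='010' vs H='10': no prefix
  D='010' vs B='11': no prefix
  G='011' vs E='00': no prefix
  G='011' vs D='010': no prefix
  G='011' vs H='10': no prefix
  G='011' vs B='11': no prefix
  H='10' vs E='00': no prefix
  H='10' vs D='010': no prefix
  H='10' vs G='011': no prefix
  H='10' vs B='11': no prefix
  B='11' vs E='00': no prefix
  B='11' vs D='010': no prefix
  B='11' vs G='011': no prefix
  B='11' vs H='10': no prefix
No violation found over all pairs.

YES -- this is a valid prefix code. No codeword is a prefix of any other codeword.


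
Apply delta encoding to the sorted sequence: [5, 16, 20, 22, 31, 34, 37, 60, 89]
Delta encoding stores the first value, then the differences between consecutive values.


First value: 5
Deltas:
  16 - 5 = 11
  20 - 16 = 4
  22 - 20 = 2
  31 - 22 = 9
  34 - 31 = 3
  37 - 34 = 3
  60 - 37 = 23
  89 - 60 = 29


Delta encoded: [5, 11, 4, 2, 9, 3, 3, 23, 29]


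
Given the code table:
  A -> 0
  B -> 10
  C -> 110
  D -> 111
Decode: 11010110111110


Decoding:
110 -> C
10 -> B
110 -> C
111 -> D
110 -> C


Result: CBCDC


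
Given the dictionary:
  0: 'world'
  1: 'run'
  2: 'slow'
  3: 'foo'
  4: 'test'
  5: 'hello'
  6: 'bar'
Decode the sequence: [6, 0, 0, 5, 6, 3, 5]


Look up each index in the dictionary:
  6 -> 'bar'
  0 -> 'world'
  0 -> 'world'
  5 -> 'hello'
  6 -> 'bar'
  3 -> 'foo'
  5 -> 'hello'

Decoded: "bar world world hello bar foo hello"


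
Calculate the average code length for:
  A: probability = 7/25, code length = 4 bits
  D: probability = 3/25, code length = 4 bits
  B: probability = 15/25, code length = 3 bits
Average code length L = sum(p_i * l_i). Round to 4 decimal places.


Weighted contributions p_i * l_i:
  A: (7/25) * 4 = 28/25
  D: (3/25) * 4 = 12/25
  B: (15/25) * 3 = 45/25
Sum = (28 + 12 + 45)/25 = 85/25

L = 85/25 = 3.4000 bits/symbol


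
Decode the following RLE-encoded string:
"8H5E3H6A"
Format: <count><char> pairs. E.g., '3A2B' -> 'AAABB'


Expanding each <count><char> pair:
  8H -> 'HHHHHHHH'
  5E -> 'EEEEE'
  3H -> 'HHH'
  6A -> 'AAAAAA'

Decoded = HHHHHHHHEEEEEHHHAAAAAA


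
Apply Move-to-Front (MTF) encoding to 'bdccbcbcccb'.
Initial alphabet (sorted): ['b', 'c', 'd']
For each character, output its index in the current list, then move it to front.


MTF encoding:
'b': index 0 in ['b', 'c', 'd'] -> ['b', 'c', 'd']
'd': index 2 in ['b', 'c', 'd'] -> ['d', 'b', 'c']
'c': index 2 in ['d', 'b', 'c'] -> ['c', 'd', 'b']
'c': index 0 in ['c', 'd', 'b'] -> ['c', 'd', 'b']
'b': index 2 in ['c', 'd', 'b'] -> ['b', 'c', 'd']
'c': index 1 in ['b', 'c', 'd'] -> ['c', 'b', 'd']
'b': index 1 in ['c', 'b', 'd'] -> ['b', 'c', 'd']
'c': index 1 in ['b', 'c', 'd'] -> ['c', 'b', 'd']
'c': index 0 in ['c', 'b', 'd'] -> ['c', 'b', 'd']
'c': index 0 in ['c', 'b', 'd'] -> ['c', 'b', 'd']
'b': index 1 in ['c', 'b', 'd'] -> ['b', 'c', 'd']


Output: [0, 2, 2, 0, 2, 1, 1, 1, 0, 0, 1]


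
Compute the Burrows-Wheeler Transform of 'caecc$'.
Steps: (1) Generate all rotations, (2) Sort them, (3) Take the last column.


Rotations (sorted):
  0: $caecc -> last char: c
  1: aecc$c -> last char: c
  2: c$caec -> last char: c
  3: caecc$ -> last char: $
  4: cc$cae -> last char: e
  5: ecc$ca -> last char: a


BWT = ccc$ea


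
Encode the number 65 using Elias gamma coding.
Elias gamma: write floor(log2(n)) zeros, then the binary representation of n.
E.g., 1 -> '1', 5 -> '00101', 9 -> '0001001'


num_bits = floor(log2(65)) + 1 = 7
leading_zeros = num_bits - 1 = 6
binary(65) = 1000001

Elias gamma(65) = '000000' + '1000001' = 0000001000001 (13 bits)


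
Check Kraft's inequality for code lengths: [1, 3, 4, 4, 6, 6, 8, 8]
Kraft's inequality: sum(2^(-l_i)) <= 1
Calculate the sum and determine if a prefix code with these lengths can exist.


Sum = 2^(-1) + 2^(-3) + 2^(-4) + 2^(-4) + 2^(-6) + 2^(-6) + 2^(-8) + 2^(-8)
    = 0.5 + 0.125 + 0.0625 + 0.0625 + 0.015625 + 0.015625 + 0.00390625 + 0.00390625
    = 202/256 = 0.7890625
Since 0.7890625 <= 1, Kraft's inequality IS satisfied.
A prefix code with these lengths CAN exist.

Kraft sum = 0.7890625. Satisfied.


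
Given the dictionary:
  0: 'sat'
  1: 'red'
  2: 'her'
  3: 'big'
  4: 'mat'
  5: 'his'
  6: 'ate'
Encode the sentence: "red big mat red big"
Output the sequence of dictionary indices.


Look up each word in the dictionary:
  'red' -> 1
  'big' -> 3
  'mat' -> 4
  'red' -> 1
  'big' -> 3

Encoded: [1, 3, 4, 1, 3]


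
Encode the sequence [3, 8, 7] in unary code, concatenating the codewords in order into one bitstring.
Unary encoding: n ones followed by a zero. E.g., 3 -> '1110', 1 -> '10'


Encode each number as n ones followed by a terminating 0:
  3 -> 1110 (4 bits)
  8 -> 111111110 (9 bits)
  7 -> 11111110 (8 bits)
Total length = 4 + 9 + 8 = 21 bits.

Unary([3, 8, 7]) = 111011111111011111110 (21 bits)


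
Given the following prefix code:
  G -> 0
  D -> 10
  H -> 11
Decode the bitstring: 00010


Decoding step by step:
Bits 0 -> G
Bits 0 -> G
Bits 0 -> G
Bits 10 -> D


Decoded message: GGGD


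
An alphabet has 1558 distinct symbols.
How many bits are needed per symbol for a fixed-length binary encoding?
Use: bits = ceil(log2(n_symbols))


log2(1558) = 10.6055
Bracket: 2^10 = 1024 < 1558 <= 2^11 = 2048
So ceil(log2(1558)) = 11

bits = ceil(log2(1558)) = ceil(10.6055) = 11 bits


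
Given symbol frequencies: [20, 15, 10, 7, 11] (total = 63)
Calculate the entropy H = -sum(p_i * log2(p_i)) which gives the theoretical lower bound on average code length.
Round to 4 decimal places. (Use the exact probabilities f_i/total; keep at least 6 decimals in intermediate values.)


Per-symbol terms -p_i * log2(p_i) with p_i = f_i/63:
  p = 20/63 = 0.317460: log2(p) = -1.655352, -p*log2(p) = 0.525509
  p = 15/63 = 0.238095: log2(p) = -2.070389, -p*log2(p) = 0.492950
  p = 10/63 = 0.158730: log2(p) = -2.655352, -p*log2(p) = 0.421484
  p = 7/63 = 0.111111: log2(p) = -3.169925, -p*log2(p) = 0.352214
  p = 11/63 = 0.174603: log2(p) = -2.517848, -p*log2(p) = 0.439624
H = 0.525509 + 0.492950 + 0.421484 + 0.352214 + 0.439624 = 2.231781

H = 2.2318 bits/symbol


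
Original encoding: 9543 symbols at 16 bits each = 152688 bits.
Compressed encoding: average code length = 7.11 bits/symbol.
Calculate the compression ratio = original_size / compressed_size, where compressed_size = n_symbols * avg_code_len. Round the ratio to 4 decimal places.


original_size = n_symbols * orig_bits = 9543 * 16 = 152688 bits
compressed_size = n_symbols * avg_code_len = 9543 * 7.11 = 67850.73 bits
ratio = original_size / compressed_size = 152688 / 67850.73 = 2.2504

Compression ratio = 2.2504


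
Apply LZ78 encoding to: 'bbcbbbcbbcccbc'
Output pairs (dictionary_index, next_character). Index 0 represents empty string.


LZ78 encoding steps:
Dictionary: {0: ''}
Step 1: w='' (idx 0), next='b' -> output (0, 'b'), add 'b' as idx 1
Step 2: w='b' (idx 1), next='c' -> output (1, 'c'), add 'bc' as idx 2
Step 3: w='b' (idx 1), next='b' -> output (1, 'b'), add 'bb' as idx 3
Step 4: w='bc' (idx 2), next='b' -> output (2, 'b'), add 'bcb' as idx 4
Step 5: w='bc' (idx 2), next='c' -> output (2, 'c'), add 'bcc' as idx 5
Step 6: w='' (idx 0), next='c' -> output (0, 'c'), add 'c' as idx 6
Step 7: w='bc' (idx 2), end of input -> output (2, '')


Encoded: [(0, 'b'), (1, 'c'), (1, 'b'), (2, 'b'), (2, 'c'), (0, 'c'), (2, '')]


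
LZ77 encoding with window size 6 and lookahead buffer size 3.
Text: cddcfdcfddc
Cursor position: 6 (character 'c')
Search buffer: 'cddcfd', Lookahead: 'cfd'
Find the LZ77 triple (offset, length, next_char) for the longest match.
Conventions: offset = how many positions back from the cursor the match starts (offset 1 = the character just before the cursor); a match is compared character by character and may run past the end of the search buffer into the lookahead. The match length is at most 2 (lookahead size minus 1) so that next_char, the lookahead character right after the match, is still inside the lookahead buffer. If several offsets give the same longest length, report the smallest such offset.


Try each offset into the search buffer:
  offset=1 (pos 5, char 'd'): match length 0
  offset=2 (pos 4, char 'f'): match length 0
  offset=3 (pos 3, char 'c'): match length 2
  offset=4 (pos 2, char 'd'): match length 0
  offset=5 (pos 1, char 'd'): match length 0
  offset=6 (pos 0, char 'c'): match length 1
Longest match has length 2 at offset 3.
next_char = character at position 6 + 2 = 8 -> 'd'

Best match: offset=3, length=2 (matching 'cf' starting at position 3)
LZ77 triple: (3, 2, 'd')


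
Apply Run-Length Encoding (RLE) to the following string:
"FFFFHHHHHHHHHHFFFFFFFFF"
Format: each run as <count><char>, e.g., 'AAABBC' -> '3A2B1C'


Scanning runs left to right:
  i=0: run of 'F' x 4 -> '4F'
  i=4: run of 'H' x 10 -> '10H'
  i=14: run of 'F' x 9 -> '9F'

RLE = 4F10H9F


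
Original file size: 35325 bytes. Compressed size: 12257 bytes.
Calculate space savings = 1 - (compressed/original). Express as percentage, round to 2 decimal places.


ratio = compressed/original = 12257/35325 = 0.346978
savings = 1 - ratio = 1 - 0.346978 = 0.653022
as a percentage: 0.653022 * 100 = 65.3%

Space savings = 1 - 12257/35325 = 65.3%
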